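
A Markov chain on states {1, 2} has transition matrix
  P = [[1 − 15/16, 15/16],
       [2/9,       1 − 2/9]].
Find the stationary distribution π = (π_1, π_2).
π_1 = 32/167, π_2 = 135/167

Solve πP = π with π_1 + π_2 = 1. From πP = π: π_1 · (1 − 15/16) + π_2 · 2/9 = π_1 ⇒ π_2 · 2/9 = π_1 · 15/16 ⇒ π_2/π_1 = (15/16)/(2/9) = 135/32. Together with π_1 + π_2 = 1:
  π_1 = (2/9)/(15/16 + 2/9) = (2/9)/(167/144) = 32/167,
  π_2 = (15/16)/(15/16 + 2/9) = (15/16)/(167/144) = 135/167.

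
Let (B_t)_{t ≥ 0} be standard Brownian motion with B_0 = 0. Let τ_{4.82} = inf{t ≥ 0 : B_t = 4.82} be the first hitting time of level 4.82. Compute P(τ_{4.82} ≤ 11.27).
P(τ_{4.82} ≤ 11.27) = 2(1 − Φ(4.82/√11.27)) = 2(1 − Φ(1.4358)) ≈ 0.1511

By the reflection principle for standard BM, P(τ_b ≤ t) = 2 · P(B_t ≥ b). Since B_t ~ N(0, t), P(B_t ≥ 4.82) = 1 − Φ(4.82/√t) = 1 − Φ(4.82/√11.27) = 1 − Φ(1.4358) ≈ 0.07553. Doubling: P(τ_{4.82} ≤ 11.27) ≈ 2 · 0.07553 = 0.15106 ≈ 0.1511.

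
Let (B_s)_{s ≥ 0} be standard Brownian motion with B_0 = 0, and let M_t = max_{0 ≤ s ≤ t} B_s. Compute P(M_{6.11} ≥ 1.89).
P(M_{6.11} ≥ 1.89) = 2·P(B_{6.11} ≥ 1.89) = 2(1 − Φ(1.89/√6.11)) ≈ 0.4445

By the reflection principle for Brownian motion, P(M_t ≥ a) = 2 · P(B_t ≥ a) for a ≥ 0. Since B_t ~ N(0, t), P(B_t ≥ 1.89) = 1 − Φ(1.89/√t) = 1 − Φ(1.89/√6.11) = 1 − Φ(0.7646). So
  P(M_{6.11} ≥ 1.89) = 2(1 − Φ(0.7646)) ≈ 0.4445.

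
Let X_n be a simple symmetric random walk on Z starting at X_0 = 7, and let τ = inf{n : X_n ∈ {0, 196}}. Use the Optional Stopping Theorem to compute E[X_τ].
E[X_τ] = 7

X_n is a martingale and τ is a bounded-mean stopping time (indeed τ is finite a.s. with bounded expectation since the walk is in a bounded region). By the OST, E[X_τ] = E[X_0] = 7. Equivalently: E[X_τ] = 196 · P(hit 196 first) + 0 · P(hit 0 first) = 196 · (7/196) = 7.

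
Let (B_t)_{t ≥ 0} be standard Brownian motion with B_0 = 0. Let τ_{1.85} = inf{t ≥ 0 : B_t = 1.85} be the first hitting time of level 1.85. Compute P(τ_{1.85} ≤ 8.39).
P(τ_{1.85} ≤ 8.39) = 2(1 − Φ(1.85/√8.39)) = 2(1 − Φ(0.6387)) ≈ 0.5230

By the reflection principle for standard BM, P(τ_b ≤ t) = 2 · P(B_t ≥ b). Since B_t ~ N(0, t), P(B_t ≥ 1.85) = 1 − Φ(1.85/√t) = 1 − Φ(1.85/√8.39) = 1 − Φ(0.6387) ≈ 0.26151. Doubling: P(τ_{1.85} ≤ 8.39) ≈ 2 · 0.26151 = 0.52302 ≈ 0.5230.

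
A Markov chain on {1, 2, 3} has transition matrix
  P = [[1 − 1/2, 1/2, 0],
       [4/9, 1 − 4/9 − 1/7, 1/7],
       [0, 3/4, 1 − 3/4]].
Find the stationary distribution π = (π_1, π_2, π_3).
π = (56/131, 63/131, 12/131)

This is a birth-death chain on three states, which satisfies detailed balance: π_1 · P_{12} = π_2 · P_{21} and π_2 · P_{23} = π_3 · P_{32}.
From π_1 · 1/2 = π_2 · 4/9: π_2/π_1 = (1/2)/(4/9) = 9/8.
From π_2 · 1/7 = π_3 · 3/4: π_3/π_2 = (1/7)/(3/4) = 4/21.
Take π_1 proportional to 1; then unnormalized π = (1, 9/8, 3/14). Normalize by dividing by the sum 131/56:
  π = (56/131, 63/131, 12/131).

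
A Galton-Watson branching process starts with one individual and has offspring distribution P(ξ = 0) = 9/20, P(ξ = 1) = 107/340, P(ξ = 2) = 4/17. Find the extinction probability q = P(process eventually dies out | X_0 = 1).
q = 1

Mean offspring μ = 0·9/20 + 1·107/340 + 2·4/17 = 267/340 ≤ 1. For μ ≤ 1 with offspring not concentrated at 1, the Galton-Watson process goes extinct almost surely, so q = 1.
(Algebraic check: The pgf is f(s) = 9/20 + 107/340·s + 4/17·s². The extinction probability q is the smallest fixed point of f in [0, 1]. Setting s = f(s):
  4/17·s² + (107/340 − 1)·s + 9/20 = 0
  4/17·s² − (9/20 + 4/17)·s + 9/20 = 0
which factors as (s − 1)·(4/17·s − 9/20) = 0, giving roots s = 1 and s = (9/20)/(4/17) = 153/80. Since 153/80 ≥ 1, the smallest root in [0, 1] is s = 1.)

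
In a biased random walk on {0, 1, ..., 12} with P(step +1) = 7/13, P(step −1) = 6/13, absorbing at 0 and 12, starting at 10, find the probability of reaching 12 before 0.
P(hit 12 before 0) = (1 − (6/7)^10) / (1 − (6/7)^12) = 836803429/897269605

Let u_k denote P(reach 12 before 0 | start at k). Boundary: u_0 = 0, u_12 = 1. Recurrence: u_k = 7/13·u_{k+1} + 6/13·u_{k-1} for 1 ≤ k ≤ 11. Try u_k = A + B·r^k with r = q/p = (6/13)/(7/13) = 6/7. Substitution satisfies the recurrence; boundary conditions give:
  u_k = (1 − r^k) / (1 − r^N) = (1 − (6/7)^10) / (1 − (6/7)^12) = 836803429/897269605.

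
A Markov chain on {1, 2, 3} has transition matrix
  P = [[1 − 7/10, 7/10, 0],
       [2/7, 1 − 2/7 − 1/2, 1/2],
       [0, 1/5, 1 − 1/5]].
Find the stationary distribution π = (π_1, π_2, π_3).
π = (40/383, 98/383, 245/383)

This is a birth-death chain on three states, which satisfies detailed balance: π_1 · P_{12} = π_2 · P_{21} and π_2 · P_{23} = π_3 · P_{32}.
From π_1 · 7/10 = π_2 · 2/7: π_2/π_1 = (7/10)/(2/7) = 49/20.
From π_2 · 1/2 = π_3 · 1/5: π_3/π_2 = (1/2)/(1/5) = 5/2.
Take π_1 proportional to 1; then unnormalized π = (1, 49/20, 49/8). Normalize by dividing by the sum 383/40:
  π = (40/383, 98/383, 245/383).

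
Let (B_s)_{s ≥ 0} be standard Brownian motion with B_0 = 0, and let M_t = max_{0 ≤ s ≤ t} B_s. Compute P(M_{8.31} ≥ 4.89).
P(M_{8.31} ≥ 4.89) = 2·P(B_{8.31} ≥ 4.89) = 2(1 − Φ(4.89/√8.31)) ≈ 0.0898

By the reflection principle for Brownian motion, P(M_t ≥ a) = 2 · P(B_t ≥ a) for a ≥ 0. Since B_t ~ N(0, t), P(B_t ≥ 4.89) = 1 − Φ(4.89/√t) = 1 − Φ(4.89/√8.31) = 1 − Φ(1.6963). So
  P(M_{8.31} ≥ 4.89) = 2(1 − Φ(1.6963)) ≈ 0.0898.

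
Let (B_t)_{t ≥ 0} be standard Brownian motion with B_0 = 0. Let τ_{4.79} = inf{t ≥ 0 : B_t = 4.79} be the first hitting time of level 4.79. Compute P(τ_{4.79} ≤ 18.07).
P(τ_{4.79} ≤ 18.07) = 2(1 − Φ(4.79/√18.07)) = 2(1 − Φ(1.1268)) ≈ 0.2598

By the reflection principle for standard BM, P(τ_b ≤ t) = 2 · P(B_t ≥ b). Since B_t ~ N(0, t), P(B_t ≥ 4.79) = 1 − Φ(4.79/√t) = 1 − Φ(4.79/√18.07) = 1 − Φ(1.1268) ≈ 0.12991. Doubling: P(τ_{4.79} ≤ 18.07) ≈ 2 · 0.12991 = 0.25982 ≈ 0.2598.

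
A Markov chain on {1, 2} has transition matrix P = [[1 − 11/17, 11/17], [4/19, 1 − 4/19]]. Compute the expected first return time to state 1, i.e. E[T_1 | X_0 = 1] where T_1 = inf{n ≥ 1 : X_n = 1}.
E[T_1 | X_0 = 1] = 1/π_1 = 277/68

For an irreducible recurrent Markov chain with stationary distribution π, E[T_i | X_0 = i] = 1/π_i (Kac's formula). Here π_1 = (4/19)/(11/17 + 4/19) = (4/19)/(277/323) = 68/277, so E[T_1 | X_0 = 1] = 1/π_1 = (11/17 + 4/19)/(4/19) = (277/323)/(4/19) = 277/68.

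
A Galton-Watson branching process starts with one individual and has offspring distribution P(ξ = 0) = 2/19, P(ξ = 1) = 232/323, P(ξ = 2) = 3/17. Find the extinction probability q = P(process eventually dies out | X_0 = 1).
q = 34/57

The pgf is f(s) = 2/19 + 232/323·s + 3/17·s². The extinction probability q is the smallest fixed point of f in [0, 1]. Setting s = f(s):
  3/17·s² + (232/323 − 1)·s + 2/19 = 0
  3/17·s² − (2/19 + 3/17)·s + 2/19 = 0
which factors as (s − 1)·(3/17·s − 2/19) = 0, giving roots s = 1 and s = (2/19)/(3/17) = 34/57.
Mean offspring μ = 232/323 + 2·3/17 = 346/323 > 1 (supercritical), so q < 1. The extinction probability is the smaller root: q = (2/19)/(3/17) = 34/57.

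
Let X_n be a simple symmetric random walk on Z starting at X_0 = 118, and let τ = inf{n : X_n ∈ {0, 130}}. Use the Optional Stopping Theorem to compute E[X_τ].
E[X_τ] = 118

X_n is a martingale and τ is a bounded-mean stopping time (indeed τ is finite a.s. with bounded expectation since the walk is in a bounded region). By the OST, E[X_τ] = E[X_0] = 118. Equivalently: E[X_τ] = 130 · P(hit 130 first) + 0 · P(hit 0 first) = 130 · (118/130) = 118.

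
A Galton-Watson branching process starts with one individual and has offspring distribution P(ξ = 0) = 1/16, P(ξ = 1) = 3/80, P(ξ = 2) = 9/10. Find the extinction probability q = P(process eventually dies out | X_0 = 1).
q = 5/72

The pgf is f(s) = 1/16 + 3/80·s + 9/10·s². The extinction probability q is the smallest fixed point of f in [0, 1]. Setting s = f(s):
  9/10·s² + (3/80 − 1)·s + 1/16 = 0
  9/10·s² − (1/16 + 9/10)·s + 1/16 = 0
which factors as (s − 1)·(9/10·s − 1/16) = 0, giving roots s = 1 and s = (1/16)/(9/10) = 5/72.
Mean offspring μ = 3/80 + 2·9/10 = 147/80 > 1 (supercritical), so q < 1. The extinction probability is the smaller root: q = (1/16)/(9/10) = 5/72.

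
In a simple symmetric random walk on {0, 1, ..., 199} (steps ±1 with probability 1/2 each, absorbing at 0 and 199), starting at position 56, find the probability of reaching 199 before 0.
P(hit 199 before 0) = 56/199

Let u_k = P(hit 199 before 0 | start at k). Then u_0 = 0, u_199 = 1, and u_k = u_{k-1}/2 + u_{k+1}/2 for 1 ≤ k ≤ 198. This harmonic recurrence is solved by u_k = k/199, giving u_56 = 56/199.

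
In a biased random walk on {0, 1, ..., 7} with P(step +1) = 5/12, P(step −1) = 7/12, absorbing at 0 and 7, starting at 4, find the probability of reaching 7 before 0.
P(hit 7 before 0) = (1 − (7/5)^4) / (1 − (7/5)^7) = 111000/372709

Let u_k denote P(reach 7 before 0 | start at k). Boundary: u_0 = 0, u_7 = 1. Recurrence: u_k = 5/12·u_{k+1} + 7/12·u_{k-1} for 1 ≤ k ≤ 6. Try u_k = A + B·r^k with r = q/p = (7/12)/(5/12) = 7/5. Substitution satisfies the recurrence; boundary conditions give:
  u_k = (1 − r^k) / (1 − r^N) = (1 − (7/5)^4) / (1 − (7/5)^7) = 111000/372709.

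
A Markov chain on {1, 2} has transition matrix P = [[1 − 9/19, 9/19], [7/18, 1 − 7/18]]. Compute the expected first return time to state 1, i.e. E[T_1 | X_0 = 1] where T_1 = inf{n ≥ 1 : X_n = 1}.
E[T_1 | X_0 = 1] = 1/π_1 = 295/133

For an irreducible recurrent Markov chain with stationary distribution π, E[T_i | X_0 = i] = 1/π_i (Kac's formula). Here π_1 = (7/18)/(9/19 + 7/18) = (7/18)/(295/342) = 133/295, so E[T_1 | X_0 = 1] = 1/π_1 = (9/19 + 7/18)/(7/18) = (295/342)/(7/18) = 295/133.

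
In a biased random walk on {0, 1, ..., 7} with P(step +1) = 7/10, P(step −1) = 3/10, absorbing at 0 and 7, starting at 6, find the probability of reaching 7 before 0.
P(hit 7 before 0) = (1 − (3/7)^6) / (1 − (3/7)^7) = 204610/205339

Let u_k denote P(reach 7 before 0 | start at k). Boundary: u_0 = 0, u_7 = 1. Recurrence: u_k = 7/10·u_{k+1} + 3/10·u_{k-1} for 1 ≤ k ≤ 6. Try u_k = A + B·r^k with r = q/p = (3/10)/(7/10) = 3/7. Substitution satisfies the recurrence; boundary conditions give:
  u_k = (1 − r^k) / (1 − r^N) = (1 − (3/7)^6) / (1 − (3/7)^7) = 204610/205339.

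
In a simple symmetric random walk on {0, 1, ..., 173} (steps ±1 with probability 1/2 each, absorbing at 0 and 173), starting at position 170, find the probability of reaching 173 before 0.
P(hit 173 before 0) = 170/173

Let u_k = P(hit 173 before 0 | start at k). Then u_0 = 0, u_173 = 1, and u_k = u_{k-1}/2 + u_{k+1}/2 for 1 ≤ k ≤ 172. This harmonic recurrence is solved by u_k = k/173, giving u_170 = 170/173.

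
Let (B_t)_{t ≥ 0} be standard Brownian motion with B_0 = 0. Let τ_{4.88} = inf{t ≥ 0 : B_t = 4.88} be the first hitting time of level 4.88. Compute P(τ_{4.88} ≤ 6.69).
P(τ_{4.88} ≤ 6.69) = 2(1 − Φ(4.88/√6.69)) = 2(1 − Φ(1.8867)) ≈ 0.0592

By the reflection principle for standard BM, P(τ_b ≤ t) = 2 · P(B_t ≥ b). Since B_t ~ N(0, t), P(B_t ≥ 4.88) = 1 − Φ(4.88/√t) = 1 − Φ(4.88/√6.69) = 1 − Φ(1.8867) ≈ 0.02960. Doubling: P(τ_{4.88} ≤ 6.69) ≈ 2 · 0.02960 = 0.05920 ≈ 0.0592.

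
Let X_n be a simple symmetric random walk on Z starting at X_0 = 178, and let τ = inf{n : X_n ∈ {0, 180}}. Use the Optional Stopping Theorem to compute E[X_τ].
E[X_τ] = 178

X_n is a martingale and τ is a bounded-mean stopping time (indeed τ is finite a.s. with bounded expectation since the walk is in a bounded region). By the OST, E[X_τ] = E[X_0] = 178. Equivalently: E[X_τ] = 180 · P(hit 180 first) + 0 · P(hit 0 first) = 180 · (178/180) = 178.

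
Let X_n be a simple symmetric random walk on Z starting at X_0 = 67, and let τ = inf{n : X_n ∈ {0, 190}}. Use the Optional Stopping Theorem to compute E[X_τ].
E[X_τ] = 67

X_n is a martingale and τ is a bounded-mean stopping time (indeed τ is finite a.s. with bounded expectation since the walk is in a bounded region). By the OST, E[X_τ] = E[X_0] = 67. Equivalently: E[X_τ] = 190 · P(hit 190 first) + 0 · P(hit 0 first) = 190 · (67/190) = 67.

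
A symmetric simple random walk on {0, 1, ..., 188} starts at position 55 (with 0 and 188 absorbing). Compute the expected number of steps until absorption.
E[τ | X_0 = 55] = 7315

Let v_k = E[τ | X_0 = k]. Boundary: v_0 = v_188 = 0. Recurrence: v_k = 1 + (v_{k-1} + v_{k+1})/2 for 1 ≤ k ≤ 187. The particular solution to v_k − (v_{k-1} + v_{k+1})/2 = 1 is v_k = −k^2. Adding homogeneous solution A + B k and matching boundaries gives v_k = k (188 − k). Substituting k = 55: v_55 = 55 · 133 = 7315.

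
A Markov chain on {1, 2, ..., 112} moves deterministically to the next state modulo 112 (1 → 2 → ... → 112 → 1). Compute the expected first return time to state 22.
E[T_22 | X_0 = 22] = 112

The chain cycles deterministically, so starting at state 22 it returns in exactly 112 steps. Equivalently, the stationary distribution is uniform π_j = 1/112 for every state j, so by Kac's formula E[T_22] = 1/π_22 = 112.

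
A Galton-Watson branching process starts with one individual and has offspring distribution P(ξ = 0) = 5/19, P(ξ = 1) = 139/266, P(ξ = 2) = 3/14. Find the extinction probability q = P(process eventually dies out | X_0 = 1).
q = 1

Mean offspring μ = 0·5/19 + 1·139/266 + 2·3/14 = 253/266 ≤ 1. For μ ≤ 1 with offspring not concentrated at 1, the Galton-Watson process goes extinct almost surely, so q = 1.
(Algebraic check: The pgf is f(s) = 5/19 + 139/266·s + 3/14·s². The extinction probability q is the smallest fixed point of f in [0, 1]. Setting s = f(s):
  3/14·s² + (139/266 − 1)·s + 5/19 = 0
  3/14·s² − (5/19 + 3/14)·s + 5/19 = 0
which factors as (s − 1)·(3/14·s − 5/19) = 0, giving roots s = 1 and s = (5/19)/(3/14) = 70/57. Since 70/57 ≥ 1, the smallest root in [0, 1] is s = 1.)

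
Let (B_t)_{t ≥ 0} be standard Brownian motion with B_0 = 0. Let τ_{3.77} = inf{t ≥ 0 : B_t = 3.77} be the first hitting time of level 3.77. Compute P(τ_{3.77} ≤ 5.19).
P(τ_{3.77} ≤ 5.19) = 2(1 − Φ(3.77/√5.19)) = 2(1 − Φ(1.6548)) ≈ 0.0980

By the reflection principle for standard BM, P(τ_b ≤ t) = 2 · P(B_t ≥ b). Since B_t ~ N(0, t), P(B_t ≥ 3.77) = 1 − Φ(3.77/√t) = 1 − Φ(3.77/√5.19) = 1 − Φ(1.6548) ≈ 0.04898. Doubling: P(τ_{3.77} ≤ 5.19) ≈ 2 · 0.04898 = 0.09796 ≈ 0.0980.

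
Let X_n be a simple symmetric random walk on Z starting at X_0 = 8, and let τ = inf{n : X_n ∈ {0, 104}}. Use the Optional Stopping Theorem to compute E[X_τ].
E[X_τ] = 8

X_n is a martingale and τ is a bounded-mean stopping time (indeed τ is finite a.s. with bounded expectation since the walk is in a bounded region). By the OST, E[X_τ] = E[X_0] = 8. Equivalently: E[X_τ] = 104 · P(hit 104 first) + 0 · P(hit 0 first) = 104 · (8/104) = 8.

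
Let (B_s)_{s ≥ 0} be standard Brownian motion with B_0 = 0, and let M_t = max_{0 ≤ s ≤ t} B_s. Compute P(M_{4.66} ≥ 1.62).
P(M_{4.66} ≥ 1.62) = 2·P(B_{4.66} ≥ 1.62) = 2(1 − Φ(1.62/√4.66)) ≈ 0.4530

By the reflection principle for Brownian motion, P(M_t ≥ a) = 2 · P(B_t ≥ a) for a ≥ 0. Since B_t ~ N(0, t), P(B_t ≥ 1.62) = 1 − Φ(1.62/√t) = 1 − Φ(1.62/√4.66) = 1 − Φ(0.7505). So
  P(M_{4.66} ≥ 1.62) = 2(1 − Φ(0.7505)) ≈ 0.4530.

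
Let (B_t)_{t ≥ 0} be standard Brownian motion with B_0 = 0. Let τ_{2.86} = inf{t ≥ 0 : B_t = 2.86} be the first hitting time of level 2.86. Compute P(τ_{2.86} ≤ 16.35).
P(τ_{2.86} ≤ 16.35) = 2(1 − Φ(2.86/√16.35)) = 2(1 − Φ(0.7073)) ≈ 0.4794

By the reflection principle for standard BM, P(τ_b ≤ t) = 2 · P(B_t ≥ b). Since B_t ~ N(0, t), P(B_t ≥ 2.86) = 1 − Φ(2.86/√t) = 1 − Φ(2.86/√16.35) = 1 − Φ(0.7073) ≈ 0.23969. Doubling: P(τ_{2.86} ≤ 16.35) ≈ 2 · 0.23969 = 0.47938 ≈ 0.4794.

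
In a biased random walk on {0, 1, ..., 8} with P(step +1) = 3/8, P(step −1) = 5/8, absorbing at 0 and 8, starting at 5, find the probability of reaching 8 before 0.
P(hit 8 before 0) = (1 − (5/3)^5) / (1 − (5/3)^8) = 38907/192032

Let u_k denote P(reach 8 before 0 | start at k). Boundary: u_0 = 0, u_8 = 1. Recurrence: u_k = 3/8·u_{k+1} + 5/8·u_{k-1} for 1 ≤ k ≤ 7. Try u_k = A + B·r^k with r = q/p = (5/8)/(3/8) = 5/3. Substitution satisfies the recurrence; boundary conditions give:
  u_k = (1 − r^k) / (1 − r^N) = (1 − (5/3)^5) / (1 − (5/3)^8) = 38907/192032.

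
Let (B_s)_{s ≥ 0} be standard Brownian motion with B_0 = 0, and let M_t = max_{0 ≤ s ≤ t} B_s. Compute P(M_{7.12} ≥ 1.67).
P(M_{7.12} ≥ 1.67) = 2·P(B_{7.12} ≥ 1.67) = 2(1 − Φ(1.67/√7.12)) ≈ 0.5314

By the reflection principle for Brownian motion, P(M_t ≥ a) = 2 · P(B_t ≥ a) for a ≥ 0. Since B_t ~ N(0, t), P(B_t ≥ 1.67) = 1 − Φ(1.67/√t) = 1 − Φ(1.67/√7.12) = 1 − Φ(0.6259). So
  P(M_{7.12} ≥ 1.67) = 2(1 − Φ(0.6259)) ≈ 0.5314.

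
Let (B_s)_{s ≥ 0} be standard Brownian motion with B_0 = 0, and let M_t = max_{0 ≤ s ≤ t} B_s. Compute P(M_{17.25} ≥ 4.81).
P(M_{17.25} ≥ 4.81) = 2·P(B_{17.25} ≥ 4.81) = 2(1 − Φ(4.81/√17.25)) ≈ 0.2468

By the reflection principle for Brownian motion, P(M_t ≥ a) = 2 · P(B_t ≥ a) for a ≥ 0. Since B_t ~ N(0, t), P(B_t ≥ 4.81) = 1 − Φ(4.81/√t) = 1 − Φ(4.81/√17.25) = 1 − Φ(1.1581). So
  P(M_{17.25} ≥ 4.81) = 2(1 − Φ(1.1581)) ≈ 0.2468.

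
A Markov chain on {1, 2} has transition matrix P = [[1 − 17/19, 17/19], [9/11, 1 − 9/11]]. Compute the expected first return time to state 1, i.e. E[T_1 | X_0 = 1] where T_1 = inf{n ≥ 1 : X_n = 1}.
E[T_1 | X_0 = 1] = 1/π_1 = 358/171

For an irreducible recurrent Markov chain with stationary distribution π, E[T_i | X_0 = i] = 1/π_i (Kac's formula). Here π_1 = (9/11)/(17/19 + 9/11) = (9/11)/(358/209) = 171/358, so E[T_1 | X_0 = 1] = 1/π_1 = (17/19 + 9/11)/(9/11) = (358/209)/(9/11) = 358/171.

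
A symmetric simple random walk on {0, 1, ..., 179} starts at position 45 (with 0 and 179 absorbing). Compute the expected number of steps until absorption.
E[τ | X_0 = 45] = 6030

Let v_k = E[τ | X_0 = k]. Boundary: v_0 = v_179 = 0. Recurrence: v_k = 1 + (v_{k-1} + v_{k+1})/2 for 1 ≤ k ≤ 178. The particular solution to v_k − (v_{k-1} + v_{k+1})/2 = 1 is v_k = −k^2. Adding homogeneous solution A + B k and matching boundaries gives v_k = k (179 − k). Substituting k = 45: v_45 = 45 · 134 = 6030.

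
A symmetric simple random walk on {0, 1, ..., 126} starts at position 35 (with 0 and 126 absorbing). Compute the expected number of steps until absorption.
E[τ | X_0 = 35] = 3185

Let v_k = E[τ | X_0 = k]. Boundary: v_0 = v_126 = 0. Recurrence: v_k = 1 + (v_{k-1} + v_{k+1})/2 for 1 ≤ k ≤ 125. The particular solution to v_k − (v_{k-1} + v_{k+1})/2 = 1 is v_k = −k^2. Adding homogeneous solution A + B k and matching boundaries gives v_k = k (126 − k). Substituting k = 35: v_35 = 35 · 91 = 3185.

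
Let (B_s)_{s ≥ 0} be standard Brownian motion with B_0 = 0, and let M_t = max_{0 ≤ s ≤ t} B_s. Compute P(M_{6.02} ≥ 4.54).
P(M_{6.02} ≥ 4.54) = 2·P(B_{6.02} ≥ 4.54) = 2(1 − Φ(4.54/√6.02)) ≈ 0.0643

By the reflection principle for Brownian motion, P(M_t ≥ a) = 2 · P(B_t ≥ a) for a ≥ 0. Since B_t ~ N(0, t), P(B_t ≥ 4.54) = 1 − Φ(4.54/√t) = 1 − Φ(4.54/√6.02) = 1 − Φ(1.8504). So
  P(M_{6.02} ≥ 4.54) = 2(1 − Φ(1.8504)) ≈ 0.0643.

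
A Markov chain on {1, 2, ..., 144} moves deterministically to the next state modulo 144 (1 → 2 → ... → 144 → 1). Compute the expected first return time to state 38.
E[T_38 | X_0 = 38] = 144

The chain cycles deterministically, so starting at state 38 it returns in exactly 144 steps. Equivalently, the stationary distribution is uniform π_j = 1/144 for every state j, so by Kac's formula E[T_38] = 1/π_38 = 144.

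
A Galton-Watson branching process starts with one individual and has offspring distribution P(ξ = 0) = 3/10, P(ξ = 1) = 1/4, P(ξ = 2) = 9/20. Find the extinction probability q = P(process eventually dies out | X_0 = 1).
q = 2/3

The pgf is f(s) = 3/10 + 1/4·s + 9/20·s². The extinction probability q is the smallest fixed point of f in [0, 1]. Setting s = f(s):
  9/20·s² + (1/4 − 1)·s + 3/10 = 0
  9/20·s² − (3/10 + 9/20)·s + 3/10 = 0
which factors as (s − 1)·(9/20·s − 3/10) = 0, giving roots s = 1 and s = (3/10)/(9/20) = 2/3.
Mean offspring μ = 1/4 + 2·9/20 = 23/20 > 1 (supercritical), so q < 1. The extinction probability is the smaller root: q = (3/10)/(9/20) = 2/3.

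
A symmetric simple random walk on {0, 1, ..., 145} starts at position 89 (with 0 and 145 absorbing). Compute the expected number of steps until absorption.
E[τ | X_0 = 89] = 4984

Let v_k = E[τ | X_0 = k]. Boundary: v_0 = v_145 = 0. Recurrence: v_k = 1 + (v_{k-1} + v_{k+1})/2 for 1 ≤ k ≤ 144. The particular solution to v_k − (v_{k-1} + v_{k+1})/2 = 1 is v_k = −k^2. Adding homogeneous solution A + B k and matching boundaries gives v_k = k (145 − k). Substituting k = 89: v_89 = 89 · 56 = 4984.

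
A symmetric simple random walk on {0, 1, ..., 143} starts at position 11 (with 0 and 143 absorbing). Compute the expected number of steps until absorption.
E[τ | X_0 = 11] = 1452

Let v_k = E[τ | X_0 = k]. Boundary: v_0 = v_143 = 0. Recurrence: v_k = 1 + (v_{k-1} + v_{k+1})/2 for 1 ≤ k ≤ 142. The particular solution to v_k − (v_{k-1} + v_{k+1})/2 = 1 is v_k = −k^2. Adding homogeneous solution A + B k and matching boundaries gives v_k = k (143 − k). Substituting k = 11: v_11 = 11 · 132 = 1452.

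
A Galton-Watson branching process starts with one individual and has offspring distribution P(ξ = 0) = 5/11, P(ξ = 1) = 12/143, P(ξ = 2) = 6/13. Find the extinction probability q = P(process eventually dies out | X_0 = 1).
q = 65/66

The pgf is f(s) = 5/11 + 12/143·s + 6/13·s². The extinction probability q is the smallest fixed point of f in [0, 1]. Setting s = f(s):
  6/13·s² + (12/143 − 1)·s + 5/11 = 0
  6/13·s² − (5/11 + 6/13)·s + 5/11 = 0
which factors as (s − 1)·(6/13·s − 5/11) = 0, giving roots s = 1 and s = (5/11)/(6/13) = 65/66.
Mean offspring μ = 12/143 + 2·6/13 = 144/143 > 1 (supercritical), so q < 1. The extinction probability is the smaller root: q = (5/11)/(6/13) = 65/66.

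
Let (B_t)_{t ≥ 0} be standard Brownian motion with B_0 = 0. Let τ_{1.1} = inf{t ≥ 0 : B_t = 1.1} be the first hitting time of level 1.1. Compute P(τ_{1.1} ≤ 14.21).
P(τ_{1.1} ≤ 14.21) = 2(1 − Φ(1.1/√14.21)) = 2(1 − Φ(0.2918)) ≈ 0.7704

By the reflection principle for standard BM, P(τ_b ≤ t) = 2 · P(B_t ≥ b). Since B_t ~ N(0, t), P(B_t ≥ 1.1) = 1 − Φ(1.1/√t) = 1 − Φ(1.1/√14.21) = 1 − Φ(0.2918) ≈ 0.38522. Doubling: P(τ_{1.1} ≤ 14.21) ≈ 2 · 0.38522 = 0.77044 ≈ 0.7704.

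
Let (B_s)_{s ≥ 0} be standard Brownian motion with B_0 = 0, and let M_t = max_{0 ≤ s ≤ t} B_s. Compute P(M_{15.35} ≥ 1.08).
P(M_{15.35} ≥ 1.08) = 2·P(B_{15.35} ≥ 1.08) = 2(1 − Φ(1.08/√15.35)) ≈ 0.7828

By the reflection principle for Brownian motion, P(M_t ≥ a) = 2 · P(B_t ≥ a) for a ≥ 0. Since B_t ~ N(0, t), P(B_t ≥ 1.08) = 1 − Φ(1.08/√t) = 1 − Φ(1.08/√15.35) = 1 − Φ(0.2757). So
  P(M_{15.35} ≥ 1.08) = 2(1 − Φ(0.2757)) ≈ 0.7828.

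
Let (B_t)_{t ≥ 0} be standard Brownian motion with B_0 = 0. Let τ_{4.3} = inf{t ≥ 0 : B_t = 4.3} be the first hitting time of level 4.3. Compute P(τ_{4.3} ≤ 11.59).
P(τ_{4.3} ≤ 11.59) = 2(1 − Φ(4.3/√11.59)) = 2(1 − Φ(1.2631)) ≈ 0.2066

By the reflection principle for standard BM, P(τ_b ≤ t) = 2 · P(B_t ≥ b). Since B_t ~ N(0, t), P(B_t ≥ 4.3) = 1 − Φ(4.3/√t) = 1 − Φ(4.3/√11.59) = 1 − Φ(1.2631) ≈ 0.10328. Doubling: P(τ_{4.3} ≤ 11.59) ≈ 2 · 0.10328 = 0.20656 ≈ 0.2066.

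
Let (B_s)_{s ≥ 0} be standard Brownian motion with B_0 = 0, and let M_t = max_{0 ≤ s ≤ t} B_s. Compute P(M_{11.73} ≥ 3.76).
P(M_{11.73} ≥ 3.76) = 2·P(B_{11.73} ≥ 3.76) = 2(1 − Φ(3.76/√11.73)) ≈ 0.2723

By the reflection principle for Brownian motion, P(M_t ≥ a) = 2 · P(B_t ≥ a) for a ≥ 0. Since B_t ~ N(0, t), P(B_t ≥ 3.76) = 1 − Φ(3.76/√t) = 1 − Φ(3.76/√11.73) = 1 − Φ(1.0978). So
  P(M_{11.73} ≥ 3.76) = 2(1 − Φ(1.0978)) ≈ 0.2723.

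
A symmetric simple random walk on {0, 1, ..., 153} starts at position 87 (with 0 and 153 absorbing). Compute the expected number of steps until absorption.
E[τ | X_0 = 87] = 5742

Let v_k = E[τ | X_0 = k]. Boundary: v_0 = v_153 = 0. Recurrence: v_k = 1 + (v_{k-1} + v_{k+1})/2 for 1 ≤ k ≤ 152. The particular solution to v_k − (v_{k-1} + v_{k+1})/2 = 1 is v_k = −k^2. Adding homogeneous solution A + B k and matching boundaries gives v_k = k (153 − k). Substituting k = 87: v_87 = 87 · 66 = 5742.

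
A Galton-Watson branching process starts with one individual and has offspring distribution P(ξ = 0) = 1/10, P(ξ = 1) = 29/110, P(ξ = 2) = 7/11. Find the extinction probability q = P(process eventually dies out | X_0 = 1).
q = 11/70

The pgf is f(s) = 1/10 + 29/110·s + 7/11·s². The extinction probability q is the smallest fixed point of f in [0, 1]. Setting s = f(s):
  7/11·s² + (29/110 − 1)·s + 1/10 = 0
  7/11·s² − (1/10 + 7/11)·s + 1/10 = 0
which factors as (s − 1)·(7/11·s − 1/10) = 0, giving roots s = 1 and s = (1/10)/(7/11) = 11/70.
Mean offspring μ = 29/110 + 2·7/11 = 169/110 > 1 (supercritical), so q < 1. The extinction probability is the smaller root: q = (1/10)/(7/11) = 11/70.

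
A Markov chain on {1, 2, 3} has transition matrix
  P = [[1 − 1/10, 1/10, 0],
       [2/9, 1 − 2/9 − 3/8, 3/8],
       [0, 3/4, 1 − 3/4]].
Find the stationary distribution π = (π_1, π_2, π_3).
π = (40/67, 18/67, 9/67)

This is a birth-death chain on three states, which satisfies detailed balance: π_1 · P_{12} = π_2 · P_{21} and π_2 · P_{23} = π_3 · P_{32}.
From π_1 · 1/10 = π_2 · 2/9: π_2/π_1 = (1/10)/(2/9) = 9/20.
From π_2 · 3/8 = π_3 · 3/4: π_3/π_2 = (3/8)/(3/4) = 1/2.
Take π_1 proportional to 1; then unnormalized π = (1, 9/20, 9/40). Normalize by dividing by the sum 67/40:
  π = (40/67, 18/67, 9/67).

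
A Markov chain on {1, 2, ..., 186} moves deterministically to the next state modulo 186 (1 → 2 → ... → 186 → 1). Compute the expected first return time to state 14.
E[T_14 | X_0 = 14] = 186

The chain cycles deterministically, so starting at state 14 it returns in exactly 186 steps. Equivalently, the stationary distribution is uniform π_j = 1/186 for every state j, so by Kac's formula E[T_14] = 1/π_14 = 186.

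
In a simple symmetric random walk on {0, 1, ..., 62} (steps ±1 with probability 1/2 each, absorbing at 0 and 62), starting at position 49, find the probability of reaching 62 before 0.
P(hit 62 before 0) = 49/62

Let u_k = P(hit 62 before 0 | start at k). Then u_0 = 0, u_62 = 1, and u_k = u_{k-1}/2 + u_{k+1}/2 for 1 ≤ k ≤ 61. This harmonic recurrence is solved by u_k = k/62, giving u_49 = 49/62.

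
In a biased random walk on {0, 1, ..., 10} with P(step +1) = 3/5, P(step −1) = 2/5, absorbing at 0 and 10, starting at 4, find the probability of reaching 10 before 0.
P(hit 10 before 0) = (1 − (2/3)^4) / (1 − (2/3)^10) = 9477/11605

Let u_k denote P(reach 10 before 0 | start at k). Boundary: u_0 = 0, u_10 = 1. Recurrence: u_k = 3/5·u_{k+1} + 2/5·u_{k-1} for 1 ≤ k ≤ 9. Try u_k = A + B·r^k with r = q/p = (2/5)/(3/5) = 2/3. Substitution satisfies the recurrence; boundary conditions give:
  u_k = (1 − r^k) / (1 − r^N) = (1 − (2/3)^4) / (1 − (2/3)^10) = 9477/11605.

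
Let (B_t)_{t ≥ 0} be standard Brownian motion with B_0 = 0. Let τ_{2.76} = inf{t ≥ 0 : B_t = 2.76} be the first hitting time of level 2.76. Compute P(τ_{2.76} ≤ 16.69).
P(τ_{2.76} ≤ 16.69) = 2(1 − Φ(2.76/√16.69)) = 2(1 − Φ(0.6756)) ≈ 0.4993

By the reflection principle for standard BM, P(τ_b ≤ t) = 2 · P(B_t ≥ b). Since B_t ~ N(0, t), P(B_t ≥ 2.76) = 1 − Φ(2.76/√t) = 1 − Φ(2.76/√16.69) = 1 − Φ(0.6756) ≈ 0.24965. Doubling: P(τ_{2.76} ≤ 16.69) ≈ 2 · 0.24965 = 0.49930 ≈ 0.4993.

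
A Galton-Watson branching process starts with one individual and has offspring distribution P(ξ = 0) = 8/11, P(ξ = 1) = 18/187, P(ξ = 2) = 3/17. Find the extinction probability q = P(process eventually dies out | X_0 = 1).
q = 1

Mean offspring μ = 0·8/11 + 1·18/187 + 2·3/17 = 84/187 ≤ 1. For μ ≤ 1 with offspring not concentrated at 1, the Galton-Watson process goes extinct almost surely, so q = 1.
(Algebraic check: The pgf is f(s) = 8/11 + 18/187·s + 3/17·s². The extinction probability q is the smallest fixed point of f in [0, 1]. Setting s = f(s):
  3/17·s² + (18/187 − 1)·s + 8/11 = 0
  3/17·s² − (8/11 + 3/17)·s + 8/11 = 0
which factors as (s − 1)·(3/17·s − 8/11) = 0, giving roots s = 1 and s = (8/11)/(3/17) = 136/33. Since 136/33 ≥ 1, the smallest root in [0, 1] is s = 1.)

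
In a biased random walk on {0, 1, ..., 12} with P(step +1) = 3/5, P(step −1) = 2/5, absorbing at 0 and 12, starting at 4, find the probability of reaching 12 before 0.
P(hit 12 before 0) = (1 − (2/3)^4) / (1 − (2/3)^12) = 6561/8113

Let u_k denote P(reach 12 before 0 | start at k). Boundary: u_0 = 0, u_12 = 1. Recurrence: u_k = 3/5·u_{k+1} + 2/5·u_{k-1} for 1 ≤ k ≤ 11. Try u_k = A + B·r^k with r = q/p = (2/5)/(3/5) = 2/3. Substitution satisfies the recurrence; boundary conditions give:
  u_k = (1 − r^k) / (1 − r^N) = (1 − (2/3)^4) / (1 − (2/3)^12) = 6561/8113.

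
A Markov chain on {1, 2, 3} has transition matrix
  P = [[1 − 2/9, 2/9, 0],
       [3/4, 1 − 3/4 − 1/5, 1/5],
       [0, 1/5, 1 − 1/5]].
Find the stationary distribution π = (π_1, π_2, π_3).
π = (27/43, 8/43, 8/43)

This is a birth-death chain on three states, which satisfies detailed balance: π_1 · P_{12} = π_2 · P_{21} and π_2 · P_{23} = π_3 · P_{32}.
From π_1 · 2/9 = π_2 · 3/4: π_2/π_1 = (2/9)/(3/4) = 8/27.
From π_2 · 1/5 = π_3 · 1/5: π_3/π_2 = (1/5)/(1/5) = 1.
Take π_1 proportional to 1; then unnormalized π = (1, 8/27, 8/27). Normalize by dividing by the sum 43/27:
  π = (27/43, 8/43, 8/43).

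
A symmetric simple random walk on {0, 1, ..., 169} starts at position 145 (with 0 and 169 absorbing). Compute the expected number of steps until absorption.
E[τ | X_0 = 145] = 3480

Let v_k = E[τ | X_0 = k]. Boundary: v_0 = v_169 = 0. Recurrence: v_k = 1 + (v_{k-1} + v_{k+1})/2 for 1 ≤ k ≤ 168. The particular solution to v_k − (v_{k-1} + v_{k+1})/2 = 1 is v_k = −k^2. Adding homogeneous solution A + B k and matching boundaries gives v_k = k (169 − k). Substituting k = 145: v_145 = 145 · 24 = 3480.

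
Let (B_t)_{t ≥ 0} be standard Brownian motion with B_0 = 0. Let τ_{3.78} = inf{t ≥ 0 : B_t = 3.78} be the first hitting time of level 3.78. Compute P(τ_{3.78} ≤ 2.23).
P(τ_{3.78} ≤ 2.23) = 2(1 − Φ(3.78/√2.23)) = 2(1 − Φ(2.5313)) ≈ 0.0114

By the reflection principle for standard BM, P(τ_b ≤ t) = 2 · P(B_t ≥ b). Since B_t ~ N(0, t), P(B_t ≥ 3.78) = 1 − Φ(3.78/√t) = 1 − Φ(3.78/√2.23) = 1 − Φ(2.5313) ≈ 0.00568. Doubling: P(τ_{3.78} ≤ 2.23) ≈ 2 · 0.00568 = 0.01136 ≈ 0.0114.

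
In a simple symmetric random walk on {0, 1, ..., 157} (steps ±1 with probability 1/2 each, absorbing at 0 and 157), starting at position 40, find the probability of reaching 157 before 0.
P(hit 157 before 0) = 40/157

Let u_k = P(hit 157 before 0 | start at k). Then u_0 = 0, u_157 = 1, and u_k = u_{k-1}/2 + u_{k+1}/2 for 1 ≤ k ≤ 156. This harmonic recurrence is solved by u_k = k/157, giving u_40 = 40/157.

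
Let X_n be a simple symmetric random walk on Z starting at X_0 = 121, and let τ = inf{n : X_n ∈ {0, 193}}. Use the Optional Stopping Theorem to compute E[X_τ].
E[X_τ] = 121

X_n is a martingale and τ is a bounded-mean stopping time (indeed τ is finite a.s. with bounded expectation since the walk is in a bounded region). By the OST, E[X_τ] = E[X_0] = 121. Equivalently: E[X_τ] = 193 · P(hit 193 first) + 0 · P(hit 0 first) = 193 · (121/193) = 121.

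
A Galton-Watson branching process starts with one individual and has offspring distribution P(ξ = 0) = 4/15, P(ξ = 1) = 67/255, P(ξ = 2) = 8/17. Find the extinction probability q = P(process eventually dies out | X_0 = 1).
q = 17/30

The pgf is f(s) = 4/15 + 67/255·s + 8/17·s². The extinction probability q is the smallest fixed point of f in [0, 1]. Setting s = f(s):
  8/17·s² + (67/255 − 1)·s + 4/15 = 0
  8/17·s² − (4/15 + 8/17)·s + 4/15 = 0
which factors as (s − 1)·(8/17·s − 4/15) = 0, giving roots s = 1 and s = (4/15)/(8/17) = 17/30.
Mean offspring μ = 67/255 + 2·8/17 = 307/255 > 1 (supercritical), so q < 1. The extinction probability is the smaller root: q = (4/15)/(8/17) = 17/30.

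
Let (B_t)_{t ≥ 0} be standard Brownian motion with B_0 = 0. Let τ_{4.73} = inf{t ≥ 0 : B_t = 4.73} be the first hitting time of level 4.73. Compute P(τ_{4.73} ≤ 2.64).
P(τ_{4.73} ≤ 2.64) = 2(1 − Φ(4.73/√2.64)) = 2(1 − Φ(2.9111)) ≈ 0.0036

By the reflection principle for standard BM, P(τ_b ≤ t) = 2 · P(B_t ≥ b). Since B_t ~ N(0, t), P(B_t ≥ 4.73) = 1 − Φ(4.73/√t) = 1 − Φ(4.73/√2.64) = 1 − Φ(2.9111) ≈ 0.00180. Doubling: P(τ_{4.73} ≤ 2.64) ≈ 2 · 0.00180 = 0.00360 ≈ 0.0036.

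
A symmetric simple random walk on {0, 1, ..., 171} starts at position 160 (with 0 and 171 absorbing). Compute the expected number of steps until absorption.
E[τ | X_0 = 160] = 1760

Let v_k = E[τ | X_0 = k]. Boundary: v_0 = v_171 = 0. Recurrence: v_k = 1 + (v_{k-1} + v_{k+1})/2 for 1 ≤ k ≤ 170. The particular solution to v_k − (v_{k-1} + v_{k+1})/2 = 1 is v_k = −k^2. Adding homogeneous solution A + B k and matching boundaries gives v_k = k (171 − k). Substituting k = 160: v_160 = 160 · 11 = 1760.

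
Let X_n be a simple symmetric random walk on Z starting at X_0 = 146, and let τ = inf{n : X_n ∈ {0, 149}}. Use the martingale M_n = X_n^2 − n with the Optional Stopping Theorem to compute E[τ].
E[τ] = 438

M_n = X_n^2 − n is a martingale (since E[X_{n+1}^2 | F_n] = X_n^2 + 1). By OST (τ has finite mean in a bounded region), E[M_τ] = E[M_0] = X_0^2 − 0 = 146^2 = 21316. Also E[M_τ] = E[X_τ^2] − E[τ]. The walk exits at 0 or 149, with P(hit 149 first) = 146/149, so E[X_τ^2] = 149^2 · 146/149 + 0 = 21754. Thus E[τ] = E[X_τ^2] − E[M_τ] = 21754 − 21316 = 438 = 146(149 − 146) = 438.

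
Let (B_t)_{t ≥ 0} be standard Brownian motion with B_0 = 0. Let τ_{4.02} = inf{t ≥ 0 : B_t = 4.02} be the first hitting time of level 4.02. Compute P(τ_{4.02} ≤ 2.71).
P(τ_{4.02} ≤ 2.71) = 2(1 − Φ(4.02/√2.71)) = 2(1 − Φ(2.4420)) ≈ 0.0146

By the reflection principle for standard BM, P(τ_b ≤ t) = 2 · P(B_t ≥ b). Since B_t ~ N(0, t), P(B_t ≥ 4.02) = 1 − Φ(4.02/√t) = 1 − Φ(4.02/√2.71) = 1 − Φ(2.4420) ≈ 0.00730. Doubling: P(τ_{4.02} ≤ 2.71) ≈ 2 · 0.00730 = 0.01460 ≈ 0.0146.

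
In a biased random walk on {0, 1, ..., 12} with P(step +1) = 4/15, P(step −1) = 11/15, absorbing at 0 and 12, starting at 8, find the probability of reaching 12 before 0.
P(hit 12 before 0) = (1 − (11/4)^8) / (1 − (11/4)^12) = 3813632/218172513

Let u_k denote P(reach 12 before 0 | start at k). Boundary: u_0 = 0, u_12 = 1. Recurrence: u_k = 4/15·u_{k+1} + 11/15·u_{k-1} for 1 ≤ k ≤ 11. Try u_k = A + B·r^k with r = q/p = (11/15)/(4/15) = 11/4. Substitution satisfies the recurrence; boundary conditions give:
  u_k = (1 − r^k) / (1 − r^N) = (1 − (11/4)^8) / (1 − (11/4)^12) = 3813632/218172513.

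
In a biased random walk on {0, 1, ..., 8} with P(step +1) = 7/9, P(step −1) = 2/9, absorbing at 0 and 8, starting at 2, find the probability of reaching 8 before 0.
P(hit 8 before 0) = (1 − (2/7)^2) / (1 − (2/7)^8) = 117649/128101

Let u_k denote P(reach 8 before 0 | start at k). Boundary: u_0 = 0, u_8 = 1. Recurrence: u_k = 7/9·u_{k+1} + 2/9·u_{k-1} for 1 ≤ k ≤ 7. Try u_k = A + B·r^k with r = q/p = (2/9)/(7/9) = 2/7. Substitution satisfies the recurrence; boundary conditions give:
  u_k = (1 − r^k) / (1 − r^N) = (1 − (2/7)^2) / (1 − (2/7)^8) = 117649/128101.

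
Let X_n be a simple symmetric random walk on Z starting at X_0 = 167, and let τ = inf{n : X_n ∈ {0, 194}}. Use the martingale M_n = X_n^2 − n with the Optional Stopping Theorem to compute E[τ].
E[τ] = 4509

M_n = X_n^2 − n is a martingale (since E[X_{n+1}^2 | F_n] = X_n^2 + 1). By OST (τ has finite mean in a bounded region), E[M_τ] = E[M_0] = X_0^2 − 0 = 167^2 = 27889. Also E[M_τ] = E[X_τ^2] − E[τ]. The walk exits at 0 or 194, with P(hit 194 first) = 167/194, so E[X_τ^2] = 194^2 · 167/194 + 0 = 32398. Thus E[τ] = E[X_τ^2] − E[M_τ] = 32398 − 27889 = 4509 = 167(194 − 167) = 4509.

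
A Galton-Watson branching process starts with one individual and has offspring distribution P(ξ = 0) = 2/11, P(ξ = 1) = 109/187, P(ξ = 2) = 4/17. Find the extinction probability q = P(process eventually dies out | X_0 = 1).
q = 17/22

The pgf is f(s) = 2/11 + 109/187·s + 4/17·s². The extinction probability q is the smallest fixed point of f in [0, 1]. Setting s = f(s):
  4/17·s² + (109/187 − 1)·s + 2/11 = 0
  4/17·s² − (2/11 + 4/17)·s + 2/11 = 0
which factors as (s − 1)·(4/17·s − 2/11) = 0, giving roots s = 1 and s = (2/11)/(4/17) = 17/22.
Mean offspring μ = 109/187 + 2·4/17 = 197/187 > 1 (supercritical), so q < 1. The extinction probability is the smaller root: q = (2/11)/(4/17) = 17/22.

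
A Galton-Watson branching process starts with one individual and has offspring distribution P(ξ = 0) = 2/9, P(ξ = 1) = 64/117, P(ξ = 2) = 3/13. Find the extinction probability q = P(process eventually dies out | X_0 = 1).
q = 26/27

The pgf is f(s) = 2/9 + 64/117·s + 3/13·s². The extinction probability q is the smallest fixed point of f in [0, 1]. Setting s = f(s):
  3/13·s² + (64/117 − 1)·s + 2/9 = 0
  3/13·s² − (2/9 + 3/13)·s + 2/9 = 0
which factors as (s − 1)·(3/13·s − 2/9) = 0, giving roots s = 1 and s = (2/9)/(3/13) = 26/27.
Mean offspring μ = 64/117 + 2·3/13 = 118/117 > 1 (supercritical), so q < 1. The extinction probability is the smaller root: q = (2/9)/(3/13) = 26/27.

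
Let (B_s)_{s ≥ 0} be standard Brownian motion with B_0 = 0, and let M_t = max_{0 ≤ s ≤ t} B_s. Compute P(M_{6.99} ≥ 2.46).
P(M_{6.99} ≥ 2.46) = 2·P(B_{6.99} ≥ 2.46) = 2(1 − Φ(2.46/√6.99)) ≈ 0.3521

By the reflection principle for Brownian motion, P(M_t ≥ a) = 2 · P(B_t ≥ a) for a ≥ 0. Since B_t ~ N(0, t), P(B_t ≥ 2.46) = 1 − Φ(2.46/√t) = 1 − Φ(2.46/√6.99) = 1 − Φ(0.9305). So
  P(M_{6.99} ≥ 2.46) = 2(1 − Φ(0.9305)) ≈ 0.3521.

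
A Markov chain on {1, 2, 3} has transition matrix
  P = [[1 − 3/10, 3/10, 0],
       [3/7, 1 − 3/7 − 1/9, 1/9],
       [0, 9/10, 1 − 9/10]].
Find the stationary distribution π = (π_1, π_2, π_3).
π = (810/1447, 567/1447, 70/1447)

This is a birth-death chain on three states, which satisfies detailed balance: π_1 · P_{12} = π_2 · P_{21} and π_2 · P_{23} = π_3 · P_{32}.
From π_1 · 3/10 = π_2 · 3/7: π_2/π_1 = (3/10)/(3/7) = 7/10.
From π_2 · 1/9 = π_3 · 9/10: π_3/π_2 = (1/9)/(9/10) = 10/81.
Take π_1 proportional to 1; then unnormalized π = (1, 7/10, 7/81). Normalize by dividing by the sum 1447/810:
  π = (810/1447, 567/1447, 70/1447).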